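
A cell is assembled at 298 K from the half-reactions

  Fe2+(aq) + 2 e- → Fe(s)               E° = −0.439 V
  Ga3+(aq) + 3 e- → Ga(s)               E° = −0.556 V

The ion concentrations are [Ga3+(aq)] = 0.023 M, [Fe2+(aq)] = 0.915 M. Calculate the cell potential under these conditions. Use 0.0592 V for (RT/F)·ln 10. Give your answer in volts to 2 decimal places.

+0.15 V

Fe²⁺/Fe is reduced (cathode, E° = −0.439 V) and Ga³⁺/Ga is oxidized (anode).
E°cell = E°cat − E°an = −0.439 − (−0.556) = +0.117 V; n = 6.
For the overall reaction 3 Fe2+(aq) + 2 Ga(s) → 3 Fe(s) + 2 Ga3+(aq), Q = [Ga3+(aq)]^2 / [Fe2+(aq)]^3 = 0.000691, giving log Q = −3.161.
E = E° − (0.0592/n)·log Q = +0.117 − (0.0592/6)(−3.161) = +0.15 V.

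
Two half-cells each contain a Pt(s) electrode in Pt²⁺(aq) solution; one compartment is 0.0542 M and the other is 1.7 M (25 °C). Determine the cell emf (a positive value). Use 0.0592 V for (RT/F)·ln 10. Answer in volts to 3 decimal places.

0.044 V

For a concentration cell E°cell = 0, since both electrodes use the same couple.
The compartment with the higher Pt²⁺(aq) concentration (1.7 M) acts as the cathode; ions are reduced there and produced at the dilute (0.0542 M) anode.
With n = 2, Ecell = −(0.0592/2)·log([dilute]/[conc]) = −(0.0592/2)·log(0.0542/1.7) = +0.044 V.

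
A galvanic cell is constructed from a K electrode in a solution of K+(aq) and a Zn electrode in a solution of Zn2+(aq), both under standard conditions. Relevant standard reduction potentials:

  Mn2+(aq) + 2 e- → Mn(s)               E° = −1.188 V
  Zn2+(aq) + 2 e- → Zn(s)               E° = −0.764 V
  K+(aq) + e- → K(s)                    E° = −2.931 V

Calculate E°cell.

+2.167 V

The Zn²⁺/Zn couple has the higher E°, so Zn ion is reduced (cathode) and K is oxidized (anode).
E°cell = E°(cathode) − E°(anode) = −0.764 − (−2.931) = +2.167 V.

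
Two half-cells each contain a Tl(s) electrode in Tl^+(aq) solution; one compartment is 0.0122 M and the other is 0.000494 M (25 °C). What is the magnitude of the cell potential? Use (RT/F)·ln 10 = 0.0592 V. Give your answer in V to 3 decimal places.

For a concentration cell E°cell = 0, since both electrodes use the same couple.
The compartment with the higher Tl^+(aq) concentration (0.0122 M) acts as the cathode; ions are reduced there and produced at the dilute (0.000494 M) anode.
With n = 1, Ecell = −(0.0592/1)·log([dilute]/[conc]) = −(0.0592/1)·log(0.000494/0.0122) = +0.082 V.

0.082 V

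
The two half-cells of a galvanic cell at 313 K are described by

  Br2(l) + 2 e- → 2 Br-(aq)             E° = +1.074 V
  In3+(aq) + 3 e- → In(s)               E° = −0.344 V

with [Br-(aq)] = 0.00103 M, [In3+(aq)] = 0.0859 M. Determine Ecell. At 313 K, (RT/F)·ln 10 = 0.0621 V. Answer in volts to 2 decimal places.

+1.63 V

Since E°(Br₂/Br⁻) > E°(In³⁺/In), Br₂/Br⁻ serves as the cathode.
The standard potential is +1.074 − (−0.344) = +1.418 V and the balanced reaction transfers n = 6 electrons.
Balancing gives 3 Br2(l) + 2 In(s) → 6 Br-(aq) + 2 In3+(aq); hence Q = [Br-(aq)]^6·[In3+(aq)]^2 = 8.81×10^−21 (log Q = −20.055).
E = E° − (0.0621/n)·log Q = +1.418 − (0.0621/6)(−20.055) = +1.63 V.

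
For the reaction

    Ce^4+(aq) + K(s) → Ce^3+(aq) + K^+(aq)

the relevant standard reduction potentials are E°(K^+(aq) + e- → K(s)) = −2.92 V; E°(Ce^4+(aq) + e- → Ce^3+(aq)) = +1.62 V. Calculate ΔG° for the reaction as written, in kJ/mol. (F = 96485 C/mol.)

−438 kJ/mol

In the reaction as written Ce^4+(aq) is reduced, so the Ce⁴⁺/Ce³⁺ couple is the cathode and K⁺/K is the anode.
E°cell = +1.62 − (−2.92) = +4.54 V; balancing electrons gives n = 1.
ΔG° = −nFE°cell = −(1)(96485)(+4.54) J/mol = −438 kJ/mol.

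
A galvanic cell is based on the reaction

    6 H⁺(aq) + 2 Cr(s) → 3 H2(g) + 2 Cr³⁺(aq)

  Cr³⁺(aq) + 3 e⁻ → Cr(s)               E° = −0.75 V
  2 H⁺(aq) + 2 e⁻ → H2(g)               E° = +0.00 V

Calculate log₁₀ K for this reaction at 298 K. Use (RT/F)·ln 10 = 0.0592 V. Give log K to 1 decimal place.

log K = 76.0

The 2H⁺/H₂ couple is reduced (cathode); E°cell = +0.00 − (−0.75) = +0.75 V with n = 6.
At equilibrium E = 0, so log K = nE°cell / 0.0592 = (6)(+0.75) / 0.0592 = 76.0.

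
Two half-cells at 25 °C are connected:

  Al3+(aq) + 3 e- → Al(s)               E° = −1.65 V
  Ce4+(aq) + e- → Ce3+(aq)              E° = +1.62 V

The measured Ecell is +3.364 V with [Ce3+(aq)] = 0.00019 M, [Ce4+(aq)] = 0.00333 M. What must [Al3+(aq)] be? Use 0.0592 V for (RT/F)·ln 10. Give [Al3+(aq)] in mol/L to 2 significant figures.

With Ce⁴⁺/Ce³⁺ at the cathode and Al³⁺/Al at the anode, E°cell = +1.62 − (−1.65) = +3.27 V (n = 3).
Since E = E° − (0.0592/n)·log Q, log Q = n(E° − E)/0.0592 = −4.764.
For 3 Ce4+(aq) + Al(s) → 3 Ce3+(aq) + Al3+(aq), the reaction quotient is Q = ([Ce3+(aq)]^3·[Al3+(aq)]) / [Ce4+(aq)]^3.
Isolating [Al3+(aq)] in Q = 10^{−4.764} yields log [Al3+(aq)] = −1.033, i.e. 0.093 M.

0.093 M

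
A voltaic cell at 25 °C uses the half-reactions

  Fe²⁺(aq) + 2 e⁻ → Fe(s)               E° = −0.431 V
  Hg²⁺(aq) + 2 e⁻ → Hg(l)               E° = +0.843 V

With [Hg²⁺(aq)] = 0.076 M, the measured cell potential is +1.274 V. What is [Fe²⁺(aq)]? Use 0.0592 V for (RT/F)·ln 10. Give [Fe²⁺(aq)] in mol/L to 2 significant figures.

Hg²⁺/Hg is the cathode (higher E°); E°cell = +0.843 − (−0.431) = +1.274 V with n = 2.
From the Nernst equation, log Q = n(E° − E)/0.0592 = 2·(+1.274 − (+1.274))/0.0592 = 0.000.
The balanced reaction is Hg²⁺(aq) + Fe(s) → Hg(l) + Fe²⁺(aq), so Q = [Fe²⁺(aq)] / [Hg²⁺(aq)].
Substituting the known concentrations and solving, log [Fe²⁺(aq)] = −1.119 and [Fe²⁺(aq)] = 0.076 M.

0.076 M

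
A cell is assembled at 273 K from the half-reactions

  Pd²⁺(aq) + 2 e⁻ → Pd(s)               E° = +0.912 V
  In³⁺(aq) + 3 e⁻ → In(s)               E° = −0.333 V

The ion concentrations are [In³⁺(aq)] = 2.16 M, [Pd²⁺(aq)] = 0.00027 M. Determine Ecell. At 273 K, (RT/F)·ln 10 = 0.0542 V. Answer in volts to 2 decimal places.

Pd²⁺/Pd is reduced (cathode, E° = +0.912 V) and In³⁺/In is oxidized (anode).
E°cell = E°cat − E°an = +0.912 − (−0.333) = +1.245 V; n = 6.
The balanced reaction is 3 Pd²⁺(aq) + 2 In(s) → 3 Pd(s) + 2 In³⁺(aq), so Q = [In³⁺(aq)]^2 / [Pd²⁺(aq)]^3 = 2.37×10^11 and log Q = 11.375.
E = E° − (0.0542/n)·log Q = +1.245 − (0.0542/6)(11.375) = +1.14 V.

+1.14 V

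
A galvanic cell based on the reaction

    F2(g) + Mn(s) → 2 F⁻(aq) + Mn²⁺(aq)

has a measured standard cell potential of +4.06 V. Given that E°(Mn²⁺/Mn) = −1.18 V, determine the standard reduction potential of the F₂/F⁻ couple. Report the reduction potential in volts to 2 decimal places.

+2.88 V

In the reaction as written the F₂/F⁻ couple is reduced (cathode) and Mn²⁺/Mn is oxidized (anode), so E°cell = E°(F₂/F⁻) − E°(Mn²⁺/Mn).
E°(F₂/F⁻) = E°cell + E°(anode) = +4.06 + (−1.18) = +2.88 V.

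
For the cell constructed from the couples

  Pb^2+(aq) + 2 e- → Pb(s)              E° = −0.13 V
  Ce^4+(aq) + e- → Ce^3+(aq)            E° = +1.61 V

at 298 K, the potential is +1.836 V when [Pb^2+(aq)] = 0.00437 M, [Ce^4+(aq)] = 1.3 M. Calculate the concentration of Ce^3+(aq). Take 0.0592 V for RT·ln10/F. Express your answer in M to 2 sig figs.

0.47 M

With Ce⁴⁺/Ce³⁺ at the cathode and Pb²⁺/Pb at the anode, E°cell = +1.61 − (−0.13) = +1.74 V (n = 2).
From the Nernst equation, log Q = n(E° − E)/0.0592 = 2·(+1.74 − (+1.836))/0.0592 = −3.243.
Balancing electrons gives 2 Ce^4+(aq) + Pb(s) → 2 Ce^3+(aq) + Pb^2+(aq); thus Q = ([Ce^3+(aq)]^2·[Pb^2+(aq)]) / [Ce^4+(aq)]^2.
Isolating [Ce^3+(aq)] in Q = 10^{−3.243} yields log [Ce^3+(aq)] = −0.328, i.e. 0.47 M.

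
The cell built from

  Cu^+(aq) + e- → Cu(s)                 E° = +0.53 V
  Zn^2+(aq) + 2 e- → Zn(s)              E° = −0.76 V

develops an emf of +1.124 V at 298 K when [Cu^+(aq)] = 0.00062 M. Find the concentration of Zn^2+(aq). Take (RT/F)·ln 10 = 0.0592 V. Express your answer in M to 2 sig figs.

The Cu⁺/Cu couple has the larger reduction potential, so it is the cathode: E°cell = +0.53 − (−0.76) = +1.29 V and n = 2.
Rearranging E = E° − (0.0592/n)·log Q gives log Q = 2(+1.29 − (+1.124))/0.0592 = 5.608.
The balanced reaction is 2 Cu^+(aq) + Zn(s) → 2 Cu(s) + Zn^2+(aq), so Q = [Zn^2+(aq)] / [Cu^+(aq)]^2.
Substituting the known concentrations and solving, log [Zn^2+(aq)] = −0.807 and [Zn^2+(aq)] = 0.16 M.

0.16 M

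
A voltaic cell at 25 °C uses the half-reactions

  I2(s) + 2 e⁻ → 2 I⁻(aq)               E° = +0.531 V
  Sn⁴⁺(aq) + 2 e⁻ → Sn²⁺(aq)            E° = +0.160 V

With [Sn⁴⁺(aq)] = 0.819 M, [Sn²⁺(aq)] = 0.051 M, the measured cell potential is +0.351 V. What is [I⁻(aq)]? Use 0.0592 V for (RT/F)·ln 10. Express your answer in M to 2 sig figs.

0.54 M

With I₂/I⁻ at the cathode and Sn⁴⁺/Sn²⁺ at the anode, E°cell = +0.531 − (+0.160) = +0.371 V (n = 2).
From the Nernst equation, log Q = n(E° − E)/0.0592 = 2·(+0.371 − (+0.351))/0.0592 = 0.676.
For I2(s) + Sn²⁺(aq) → 2 I⁻(aq) + Sn⁴⁺(aq), the reaction quotient is Q = ([I⁻(aq)]^2·[Sn⁴⁺(aq)]) / [Sn²⁺(aq)].
Isolating [I⁻(aq)] in Q = 10^{0.676} yields log [I⁻(aq)] = −0.265, i.e. 0.54 M.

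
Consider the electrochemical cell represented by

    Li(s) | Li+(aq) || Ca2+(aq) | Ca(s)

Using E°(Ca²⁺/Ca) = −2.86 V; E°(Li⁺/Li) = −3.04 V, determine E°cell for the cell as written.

+0.18 V

By convention the left-hand electrode in cell notation is the anode (oxidation) and the right-hand electrode is the cathode (reduction).
E°cell = E°(right) − E°(left) = −2.86 − (−3.04) = +0.18 V.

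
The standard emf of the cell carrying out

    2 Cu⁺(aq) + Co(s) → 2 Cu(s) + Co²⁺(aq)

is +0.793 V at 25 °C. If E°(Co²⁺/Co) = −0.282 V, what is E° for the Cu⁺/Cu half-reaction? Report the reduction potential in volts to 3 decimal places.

In the reaction as written the Cu⁺/Cu couple is reduced (cathode) and Co²⁺/Co is oxidized (anode), so E°cell = E°(Cu⁺/Cu) − E°(Co²⁺/Co).
E°(Cu⁺/Cu) = E°cell + E°(anode) = +0.793 + (−0.282) = +0.511 V.

+0.511 V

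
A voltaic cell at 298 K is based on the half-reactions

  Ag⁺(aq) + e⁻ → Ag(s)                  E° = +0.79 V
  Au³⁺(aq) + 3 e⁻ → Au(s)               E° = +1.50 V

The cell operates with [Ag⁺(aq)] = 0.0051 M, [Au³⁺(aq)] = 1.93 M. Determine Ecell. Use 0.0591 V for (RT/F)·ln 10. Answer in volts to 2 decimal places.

Au³⁺/Au is reduced (cathode, E° = +1.50 V) and Ag⁺/Ag is oxidized (anode).
E°cell = E°cat − E°an = +1.50 − (+0.79) = +0.71 V; n = 3.
Balancing gives Au³⁺(aq) + 3 Ag(s) → Au(s) + 3 Ag⁺(aq); hence Q = [Ag⁺(aq)]^3 / [Au³⁺(aq)] = 6.87×10^−8 (log Q = −7.163).
By the Nernst equation, E = +0.71 − (0.0591/3)·(−7.163) = +0.85 V.

+0.85 V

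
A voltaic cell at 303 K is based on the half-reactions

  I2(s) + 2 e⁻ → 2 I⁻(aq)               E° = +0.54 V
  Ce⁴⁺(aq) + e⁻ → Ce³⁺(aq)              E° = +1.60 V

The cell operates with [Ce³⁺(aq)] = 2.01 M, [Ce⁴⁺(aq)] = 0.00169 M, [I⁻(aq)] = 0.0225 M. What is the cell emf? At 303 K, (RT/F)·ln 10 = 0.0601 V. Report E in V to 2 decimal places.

+0.78 V

Ce⁴⁺/Ce³⁺ is reduced (cathode, E° = +1.60 V) and I₂/I⁻ is oxidized (anode).
The standard potential is +1.60 − (+0.54) = +1.06 V and the balanced reaction transfers n = 2 electrons.
The balanced reaction is 2 Ce⁴⁺(aq) + 2 I⁻(aq) → 2 Ce³⁺(aq) + I2(s), so Q = [Ce³⁺(aq)]^2 / ([Ce⁴⁺(aq)]^2·[I⁻(aq)]^2) = 2.79×10^9 and log Q = 9.446.
Applying E = E° − (RT ln10/nF)·log Q gives +1.06 − (0.0601/2)(9.446) = +0.78 V.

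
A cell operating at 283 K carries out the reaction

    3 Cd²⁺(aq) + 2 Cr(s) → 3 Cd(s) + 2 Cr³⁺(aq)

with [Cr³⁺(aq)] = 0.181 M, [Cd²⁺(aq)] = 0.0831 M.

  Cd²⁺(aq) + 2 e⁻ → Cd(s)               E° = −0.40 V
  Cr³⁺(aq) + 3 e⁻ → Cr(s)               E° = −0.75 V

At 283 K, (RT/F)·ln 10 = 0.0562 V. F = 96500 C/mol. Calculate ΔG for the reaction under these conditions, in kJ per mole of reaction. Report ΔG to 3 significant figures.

−193 kJ/mol

E°cell = −0.40 − (−0.75) = +0.35 V; the balanced reaction transfers n = 6 electrons.
Q = [Cr³⁺(aq)]^2 / [Cd²⁺(aq)]^3 = 57.1, so log Q = 1.757 and E = +0.35 − (0.0562/6)(1.757) = +0.3335 V.
Finally ΔG = −nFE = −(6)(96500 C/mol)(+0.3335 V) = −193 kJ/mol.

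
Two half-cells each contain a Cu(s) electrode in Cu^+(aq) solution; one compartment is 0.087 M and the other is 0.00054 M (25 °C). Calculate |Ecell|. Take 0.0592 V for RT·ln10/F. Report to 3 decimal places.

0.131 V

For a concentration cell E°cell = 0, since both electrodes use the same couple.
The compartment with the higher Cu^+(aq) concentration (0.087 M) acts as the cathode; ions are reduced there and produced at the dilute (0.00054 M) anode.
With n = 1, Ecell = −(0.0592/1)·log([dilute]/[conc]) = −(0.0592/1)·log(0.00054/0.087) = +0.131 V.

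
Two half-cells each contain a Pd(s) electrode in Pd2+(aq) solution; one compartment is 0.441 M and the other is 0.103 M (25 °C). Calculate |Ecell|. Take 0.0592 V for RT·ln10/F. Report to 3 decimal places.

For a concentration cell E°cell = 0, since both electrodes use the same couple.
The compartment with the higher Pd2+(aq) concentration (0.441 M) acts as the cathode; ions are reduced there and produced at the dilute (0.103 M) anode.
With n = 2, Ecell = −(0.0592/2)·log([dilute]/[conc]) = −(0.0592/2)·log(0.103/0.441) = +0.019 V.

0.019 V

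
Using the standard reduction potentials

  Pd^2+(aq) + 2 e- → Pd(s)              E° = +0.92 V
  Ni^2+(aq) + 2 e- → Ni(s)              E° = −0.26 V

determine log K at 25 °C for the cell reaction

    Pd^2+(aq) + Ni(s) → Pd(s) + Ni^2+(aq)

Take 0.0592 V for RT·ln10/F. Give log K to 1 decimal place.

log K = 39.9

The Pd²⁺/Pd couple is reduced (cathode); E°cell = +0.92 − (−0.26) = +1.18 V with n = 2.
At equilibrium E = 0, so log K = nE°cell / 0.0592 = (2)(+1.18) / 0.0592 = 39.9.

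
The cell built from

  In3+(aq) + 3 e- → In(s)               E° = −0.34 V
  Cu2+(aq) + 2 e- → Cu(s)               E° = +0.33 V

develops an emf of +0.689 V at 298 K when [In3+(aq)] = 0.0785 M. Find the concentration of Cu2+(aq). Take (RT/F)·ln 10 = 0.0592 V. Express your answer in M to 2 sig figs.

With Cu²⁺/Cu at the cathode and In³⁺/In at the anode, E°cell = +0.33 − (−0.34) = +0.67 V (n = 6).
Rearranging E = E° − (0.0592/n)·log Q gives log Q = 6(+0.67 − (+0.689))/0.0592 = −1.926.
For 3 Cu2+(aq) + 2 In(s) → 3 Cu(s) + 2 In3+(aq), the reaction quotient is Q = [In3+(aq)]^2 / [Cu2+(aq)]^3.
Solving for the unknown gives log [Cu2+(aq)] = −0.095, so [Cu2+(aq)] ≈ 0.80 M.

0.80 M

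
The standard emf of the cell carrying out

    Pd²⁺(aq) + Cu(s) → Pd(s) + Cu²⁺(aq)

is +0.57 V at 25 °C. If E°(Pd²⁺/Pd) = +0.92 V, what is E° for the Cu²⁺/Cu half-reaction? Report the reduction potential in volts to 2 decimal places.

In the reaction as written the Pd²⁺/Pd couple is reduced (cathode) and Cu²⁺/Cu is oxidized (anode), so E°cell = E°(Pd²⁺/Pd) − E°(Cu²⁺/Cu).
E°(Cu²⁺/Cu) = E°(cathode) − E°cell = +0.92 − (+0.57) = +0.35 V.

+0.35 V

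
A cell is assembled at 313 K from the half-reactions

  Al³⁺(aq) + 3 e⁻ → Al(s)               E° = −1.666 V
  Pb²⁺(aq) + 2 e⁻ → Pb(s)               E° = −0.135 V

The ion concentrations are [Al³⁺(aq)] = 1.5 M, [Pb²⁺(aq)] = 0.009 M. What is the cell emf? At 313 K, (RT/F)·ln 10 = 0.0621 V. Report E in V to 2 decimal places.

Pb²⁺/Pb is reduced (cathode, E° = −0.135 V) and Al³⁺/Al is oxidized (anode).
The standard potential is −0.135 − (−1.666) = +1.531 V and the balanced reaction transfers n = 6 electrons.
The balanced reaction is 3 Pb²⁺(aq) + 2 Al(s) → 3 Pb(s) + 2 Al³⁺(aq), so Q = [Al³⁺(aq)]^2 / [Pb²⁺(aq)]^3 = 3.09×10^6 and log Q = 6.489.
E = E° − (0.0621/n)·log Q = +1.531 − (0.0621/6)(6.489) = +1.46 V.

+1.46 V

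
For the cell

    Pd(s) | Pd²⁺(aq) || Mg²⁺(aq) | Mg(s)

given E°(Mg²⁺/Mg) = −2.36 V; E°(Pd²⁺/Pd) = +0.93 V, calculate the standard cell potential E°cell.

−3.29 V

By convention the left-hand electrode in cell notation is the anode (oxidation) and the right-hand electrode is the cathode (reduction).
E°cell = E°(right) − E°(left) = −2.36 − (+0.93) = −3.29 V.
The negative sign shows that, as written, the cell would require an external voltage to drive the reaction.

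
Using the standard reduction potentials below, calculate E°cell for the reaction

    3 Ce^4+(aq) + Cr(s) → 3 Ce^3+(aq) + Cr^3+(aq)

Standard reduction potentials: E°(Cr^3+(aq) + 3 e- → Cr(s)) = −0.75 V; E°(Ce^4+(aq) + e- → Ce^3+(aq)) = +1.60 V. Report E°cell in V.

In the reaction as written, Ce^4+(aq) is reduced (cathode) and Cr^3+(aq) is produced by oxidation at the anode.
E°cell = E°(cathode) − E°(anode) = +1.60 − (−0.75) = +2.35 V.

+2.35 V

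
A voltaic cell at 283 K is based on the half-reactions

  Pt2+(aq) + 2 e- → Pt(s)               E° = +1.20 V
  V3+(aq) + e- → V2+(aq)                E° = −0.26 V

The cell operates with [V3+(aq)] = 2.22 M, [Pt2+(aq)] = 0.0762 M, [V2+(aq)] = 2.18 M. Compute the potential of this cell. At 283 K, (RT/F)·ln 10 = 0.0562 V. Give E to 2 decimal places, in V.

+1.43 V

Since E°(Pt²⁺/Pt) > E°(V³⁺/V²⁺), Pt²⁺/Pt serves as the cathode.
E°cell = +1.20 − (−0.26) = +1.46 V, with n = 2 electrons transferred.
For the overall reaction Pt2+(aq) + 2 V2+(aq) → Pt(s) + 2 V3+(aq), Q = [V3+(aq)]^2 / ([Pt2+(aq)]·[V2+(aq)]^2) = 13.6, giving log Q = 1.134.
Applying E = E° − (RT ln10/nF)·log Q gives +1.46 − (0.0562/2)(1.134) = +1.43 V.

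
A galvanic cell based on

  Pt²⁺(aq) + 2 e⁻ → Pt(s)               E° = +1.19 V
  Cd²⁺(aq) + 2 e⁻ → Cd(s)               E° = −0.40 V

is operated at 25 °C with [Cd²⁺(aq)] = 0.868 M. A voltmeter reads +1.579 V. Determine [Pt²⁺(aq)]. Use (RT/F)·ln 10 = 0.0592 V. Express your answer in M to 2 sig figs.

Pt²⁺/Pt is the cathode (higher E°); E°cell = +1.19 − (−0.40) = +1.59 V with n = 2.
Rearranging E = E° − (0.0592/n)·log Q gives log Q = 2(+1.59 − (+1.579))/0.0592 = 0.372.
For Pt²⁺(aq) + Cd(s) → Pt(s) + Cd²⁺(aq), the reaction quotient is Q = [Cd²⁺(aq)] / [Pt²⁺(aq)].
Substituting the known concentrations and solving, log [Pt²⁺(aq)] = −0.433 and [Pt²⁺(aq)] = 0.37 M.

0.37 M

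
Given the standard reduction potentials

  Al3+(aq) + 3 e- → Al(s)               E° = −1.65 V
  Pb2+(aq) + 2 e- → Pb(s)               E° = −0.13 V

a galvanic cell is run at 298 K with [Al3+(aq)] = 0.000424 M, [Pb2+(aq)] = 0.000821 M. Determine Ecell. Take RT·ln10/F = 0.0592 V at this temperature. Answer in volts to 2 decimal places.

Pb²⁺/Pb is reduced (cathode, E° = −0.13 V) and Al³⁺/Al is oxidized (anode).
E°cell = −0.13 − (−1.65) = +1.52 V, with n = 6 electrons transferred.
The balanced reaction is 3 Pb2+(aq) + 2 Al(s) → 3 Pb(s) + 2 Al3+(aq), so Q = [Al3+(aq)]^2 / [Pb2+(aq)]^3 = 325 and log Q = 2.512.
E = E° − (0.0592/n)·log Q = +1.52 − (0.0592/6)(2.512) = +1.50 V.

+1.50 V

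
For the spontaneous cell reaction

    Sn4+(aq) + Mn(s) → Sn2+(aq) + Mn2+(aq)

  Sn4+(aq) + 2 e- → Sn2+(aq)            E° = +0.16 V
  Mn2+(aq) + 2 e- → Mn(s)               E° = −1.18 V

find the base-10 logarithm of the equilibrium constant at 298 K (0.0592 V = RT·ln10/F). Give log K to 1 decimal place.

The Sn⁴⁺/Sn²⁺ couple is reduced (cathode); E°cell = +0.16 − (−1.18) = +1.34 V with n = 2.
At equilibrium E = 0, so log K = nE°cell / 0.0592 = (2)(+1.34) / 0.0592 = 45.3.

log K = 45.3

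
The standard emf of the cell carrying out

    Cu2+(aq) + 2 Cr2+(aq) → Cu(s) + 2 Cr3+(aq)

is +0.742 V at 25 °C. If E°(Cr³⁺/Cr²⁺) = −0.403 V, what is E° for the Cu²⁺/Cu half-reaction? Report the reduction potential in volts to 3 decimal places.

In the reaction as written the Cu²⁺/Cu couple is reduced (cathode) and Cr³⁺/Cr²⁺ is oxidized (anode), so E°cell = E°(Cu²⁺/Cu) − E°(Cr³⁺/Cr²⁺).
E°(Cu²⁺/Cu) = E°cell + E°(anode) = +0.742 + (−0.403) = +0.339 V.

+0.339 V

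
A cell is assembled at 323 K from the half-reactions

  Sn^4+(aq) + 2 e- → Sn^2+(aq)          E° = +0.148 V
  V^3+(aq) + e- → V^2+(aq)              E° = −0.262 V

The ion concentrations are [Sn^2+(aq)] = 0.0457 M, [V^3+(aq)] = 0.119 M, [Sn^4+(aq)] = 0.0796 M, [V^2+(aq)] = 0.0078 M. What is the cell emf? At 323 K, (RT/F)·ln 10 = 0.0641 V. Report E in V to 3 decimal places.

Since E°(Sn⁴⁺/Sn²⁺) > E°(V³⁺/V²⁺), Sn⁴⁺/Sn²⁺ serves as the cathode.
E°cell = +0.148 − (−0.262) = +0.410 V, with n = 2 electrons transferred.
Balancing gives Sn^4+(aq) + 2 V^2+(aq) → Sn^2+(aq) + 2 V^3+(aq); hence Q = ([Sn^2+(aq)]·[V^3+(aq)]^2) / ([Sn^4+(aq)]·[V^2+(aq)]^2) = 134 (log Q = 2.126).
By the Nernst equation, E = +0.410 − (0.0641/2)·(2.126) = +0.342 V.

+0.342 V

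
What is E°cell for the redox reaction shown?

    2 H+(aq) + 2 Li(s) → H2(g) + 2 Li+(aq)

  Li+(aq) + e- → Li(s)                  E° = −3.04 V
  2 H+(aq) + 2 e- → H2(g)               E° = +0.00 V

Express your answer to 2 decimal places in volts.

+3.04 V

In the reaction as written, H+(aq) is reduced (cathode) and Li+(aq) is produced by oxidation at the anode.
E°cell = E°(cathode) − E°(anode) = +0.00 − (−3.04) = +3.04 V.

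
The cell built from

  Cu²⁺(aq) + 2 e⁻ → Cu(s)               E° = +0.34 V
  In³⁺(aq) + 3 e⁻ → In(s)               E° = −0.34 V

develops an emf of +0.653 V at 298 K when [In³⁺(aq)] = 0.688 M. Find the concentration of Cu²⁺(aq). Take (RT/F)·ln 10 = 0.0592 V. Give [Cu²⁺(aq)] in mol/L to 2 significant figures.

With Cu²⁺/Cu at the cathode and In³⁺/In at the anode, E°cell = +0.34 − (−0.34) = +0.68 V (n = 6).
Rearranging E = E° − (0.0592/n)·log Q gives log Q = 6(+0.68 − (+0.653))/0.0592 = 2.736.
The balanced reaction is 3 Cu²⁺(aq) + 2 In(s) → 3 Cu(s) + 2 In³⁺(aq), so Q = [In³⁺(aq)]^2 / [Cu²⁺(aq)]^3.
Solving for the unknown gives log [Cu²⁺(aq)] = −1.020, so [Cu²⁺(aq)] ≈ 0.095 M.

0.095 M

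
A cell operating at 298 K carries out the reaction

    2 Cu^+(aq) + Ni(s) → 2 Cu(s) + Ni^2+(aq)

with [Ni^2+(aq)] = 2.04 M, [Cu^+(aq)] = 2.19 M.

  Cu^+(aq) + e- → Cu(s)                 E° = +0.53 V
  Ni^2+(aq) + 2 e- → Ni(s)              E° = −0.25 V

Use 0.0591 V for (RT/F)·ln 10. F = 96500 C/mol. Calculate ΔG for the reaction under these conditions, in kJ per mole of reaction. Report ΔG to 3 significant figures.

−153 kJ/mol

With Cu⁺/Cu reduced at the cathode, E°cell = +0.53 − (−0.25) = +0.78 V and n = 2.
The reaction quotient is [Ni^2+(aq)] / [Cu^+(aq)]^2 = 0.425; by Nernst, E = +0.78 − (0.0591/2)(−0.371) = +0.7910 V.
Then ΔG = −nFE = −2 × 96500 × +0.7910 J/mol = −153 kJ/mol.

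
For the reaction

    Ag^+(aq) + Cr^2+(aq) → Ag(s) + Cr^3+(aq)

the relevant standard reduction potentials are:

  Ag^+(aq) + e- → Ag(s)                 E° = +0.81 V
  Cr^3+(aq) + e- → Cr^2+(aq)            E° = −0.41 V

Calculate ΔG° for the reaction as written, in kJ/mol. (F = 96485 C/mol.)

In the reaction as written Ag^+(aq) is reduced, so the Ag⁺/Ag couple is the cathode and Cr³⁺/Cr²⁺ is the anode.
E°cell = +0.81 − (−0.41) = +1.22 V; balancing electrons gives n = 1.
ΔG° = −nFE°cell = −(1)(96485)(+1.22) J/mol = −118 kJ/mol.

−118 kJ/mol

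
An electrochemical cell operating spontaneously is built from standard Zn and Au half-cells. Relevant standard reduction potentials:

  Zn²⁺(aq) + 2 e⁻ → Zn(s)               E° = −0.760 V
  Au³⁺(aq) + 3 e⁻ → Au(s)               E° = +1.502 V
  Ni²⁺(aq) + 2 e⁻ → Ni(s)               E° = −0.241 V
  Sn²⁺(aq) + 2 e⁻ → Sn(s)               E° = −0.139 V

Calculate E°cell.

The Au³⁺/Au couple has the higher E°, so Au ion is reduced (cathode) and Zn is oxidized (anode).
E°cell = E°(cathode) − E°(anode) = +1.502 − (−0.760) = +2.262 V.

+2.262 V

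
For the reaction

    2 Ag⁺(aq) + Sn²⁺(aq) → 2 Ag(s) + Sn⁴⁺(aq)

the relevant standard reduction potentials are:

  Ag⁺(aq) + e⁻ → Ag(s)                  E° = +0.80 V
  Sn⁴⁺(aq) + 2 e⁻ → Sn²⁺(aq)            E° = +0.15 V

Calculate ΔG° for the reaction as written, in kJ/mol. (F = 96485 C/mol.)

−125 kJ/mol

In the reaction as written Ag⁺(aq) is reduced, so the Ag⁺/Ag couple is the cathode and Sn⁴⁺/Sn²⁺ is the anode.
E°cell = +0.80 − (+0.15) = +0.65 V; balancing electrons gives n = 2.
ΔG° = −nFE°cell = −(2)(96485)(+0.65) J/mol = −125 kJ/mol.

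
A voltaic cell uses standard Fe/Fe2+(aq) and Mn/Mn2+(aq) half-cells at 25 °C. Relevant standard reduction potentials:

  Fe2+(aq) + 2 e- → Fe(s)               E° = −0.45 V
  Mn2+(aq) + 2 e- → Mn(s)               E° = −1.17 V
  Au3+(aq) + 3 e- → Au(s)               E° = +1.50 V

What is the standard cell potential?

+0.72 V

Of the two couples in this cell, the one with the more positive reduction potential is reduced at the cathode: here that is Fe²⁺/Fe (−0.45 V); Mn²⁺/Mn (−1.17 V) is the anode.
E°cell = E°(cathode) − E°(anode) = −0.45 − (−1.17) = +0.72 V.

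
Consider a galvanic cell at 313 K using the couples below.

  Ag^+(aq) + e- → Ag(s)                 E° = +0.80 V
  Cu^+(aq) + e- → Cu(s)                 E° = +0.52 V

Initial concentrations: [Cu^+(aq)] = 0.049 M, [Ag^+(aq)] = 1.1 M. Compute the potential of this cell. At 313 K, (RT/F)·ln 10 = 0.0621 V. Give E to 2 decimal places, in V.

+0.36 V

The Ag⁺/Ag couple has the more positive E°, so it is the cathode; Cu⁺/Cu is the anode.
E°cell = +0.80 − (+0.52) = +0.28 V, with n = 1 electron transferred.
For the overall reaction Ag^+(aq) + Cu(s) → Ag(s) + Cu^+(aq), Q = [Cu^+(aq)] / [Ag^+(aq)] = 0.0445, giving log Q = −1.351.
By the Nernst equation, E = +0.28 − (0.0621/1)·(−1.351) = +0.36 V.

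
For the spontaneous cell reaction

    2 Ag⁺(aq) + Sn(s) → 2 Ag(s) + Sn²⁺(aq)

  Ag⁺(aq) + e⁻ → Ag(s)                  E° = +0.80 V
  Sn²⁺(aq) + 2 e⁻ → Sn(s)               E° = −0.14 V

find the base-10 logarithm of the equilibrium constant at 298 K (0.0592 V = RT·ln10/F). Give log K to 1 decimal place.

log K = 31.8

The Ag⁺/Ag couple is reduced (cathode); E°cell = +0.80 − (−0.14) = +0.94 V with n = 2.
At equilibrium E = 0, so log K = nE°cell / 0.0592 = (2)(+0.94) / 0.0592 = 31.8.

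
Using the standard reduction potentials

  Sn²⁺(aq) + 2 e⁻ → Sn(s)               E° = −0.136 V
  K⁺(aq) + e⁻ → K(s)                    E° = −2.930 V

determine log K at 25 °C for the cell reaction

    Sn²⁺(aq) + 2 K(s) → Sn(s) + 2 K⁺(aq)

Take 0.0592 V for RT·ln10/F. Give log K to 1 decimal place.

The Sn²⁺/Sn couple is reduced (cathode); E°cell = −0.136 − (−2.930) = +2.794 V with n = 2.
At equilibrium E = 0, so log K = nE°cell / 0.0592 = (2)(+2.794) / 0.0592 = 94.4.

log K = 94.4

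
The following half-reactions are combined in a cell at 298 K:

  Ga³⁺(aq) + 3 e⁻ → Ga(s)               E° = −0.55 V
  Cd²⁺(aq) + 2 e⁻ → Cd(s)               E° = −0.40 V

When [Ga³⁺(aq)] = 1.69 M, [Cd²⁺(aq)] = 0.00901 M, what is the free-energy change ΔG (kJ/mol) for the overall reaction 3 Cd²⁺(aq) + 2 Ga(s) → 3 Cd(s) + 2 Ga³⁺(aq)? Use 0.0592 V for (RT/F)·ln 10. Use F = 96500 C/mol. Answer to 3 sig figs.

E°cell = −0.40 − (−0.55) = +0.15 V; the balanced reaction transfers n = 6 electrons.
Here Q = [Ga³⁺(aq)]^2 / [Cd²⁺(aq)]^3 = 3.9×10^6 (log Q = 6.592), giving E = +0.15 − (0.0592/6)·(6.592) = +0.0850 V.
ΔG = −nFE = −(6)(96500)(+0.0850) J/mol = −49.2 kJ/mol.

−49.2 kJ/mol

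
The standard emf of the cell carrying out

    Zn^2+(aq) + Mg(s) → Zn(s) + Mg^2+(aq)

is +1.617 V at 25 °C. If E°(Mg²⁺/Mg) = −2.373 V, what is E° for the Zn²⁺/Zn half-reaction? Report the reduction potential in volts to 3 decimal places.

−0.756 V

In the reaction as written the Zn²⁺/Zn couple is reduced (cathode) and Mg²⁺/Mg is oxidized (anode), so E°cell = E°(Zn²⁺/Zn) − E°(Mg²⁺/Mg).
E°(Zn²⁺/Zn) = E°cell + E°(anode) = +1.617 + (−2.373) = −0.756 V.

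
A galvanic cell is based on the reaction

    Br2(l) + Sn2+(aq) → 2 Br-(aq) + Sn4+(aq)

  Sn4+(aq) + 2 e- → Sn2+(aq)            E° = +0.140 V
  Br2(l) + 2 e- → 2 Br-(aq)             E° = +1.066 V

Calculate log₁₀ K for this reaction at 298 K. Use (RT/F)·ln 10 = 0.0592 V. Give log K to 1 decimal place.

log K = 31.3

The Br₂/Br⁻ couple is reduced (cathode); E°cell = +1.066 − (+0.140) = +0.926 V with n = 2.
At equilibrium E = 0, so log K = nE°cell / 0.0592 = (2)(+0.926) / 0.0592 = 31.3.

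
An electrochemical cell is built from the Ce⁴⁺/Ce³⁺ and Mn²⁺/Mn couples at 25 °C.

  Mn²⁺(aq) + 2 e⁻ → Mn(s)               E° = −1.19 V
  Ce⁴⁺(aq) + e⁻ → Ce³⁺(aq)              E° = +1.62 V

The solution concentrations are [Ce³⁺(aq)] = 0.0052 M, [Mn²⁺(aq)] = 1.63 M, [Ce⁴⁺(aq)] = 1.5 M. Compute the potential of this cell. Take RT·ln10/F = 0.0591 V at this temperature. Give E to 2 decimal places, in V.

+2.95 V

Ce⁴⁺/Ce³⁺ is reduced (cathode, E° = +1.62 V) and Mn²⁺/Mn is oxidized (anode).
E°cell = E°cat − E°an = +1.62 − (−1.19) = +2.81 V; n = 2.
Balancing gives 2 Ce⁴⁺(aq) + Mn(s) → 2 Ce³⁺(aq) + Mn²⁺(aq); hence Q = ([Ce³⁺(aq)]^2·[Mn²⁺(aq)]) / [Ce⁴⁺(aq)]^2 = 1.96×10^−5 (log Q = −4.708).
By the Nernst equation, E = +2.81 − (0.0591/2)·(−4.708) = +2.95 V.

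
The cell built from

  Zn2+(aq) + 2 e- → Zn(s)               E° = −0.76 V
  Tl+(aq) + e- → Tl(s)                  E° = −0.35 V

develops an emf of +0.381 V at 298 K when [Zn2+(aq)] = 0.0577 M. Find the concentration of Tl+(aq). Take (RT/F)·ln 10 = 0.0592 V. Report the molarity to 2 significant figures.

Tl⁺/Tl is the cathode (higher E°); E°cell = −0.35 − (−0.76) = +0.41 V with n = 2.
From the Nernst equation, log Q = n(E° − E)/0.0592 = 2·(+0.41 − (+0.381))/0.0592 = 0.980.
The balanced reaction is 2 Tl+(aq) + Zn(s) → 2 Tl(s) + Zn2+(aq), so Q = [Zn2+(aq)] / [Tl+(aq)]^2.
Solving for the unknown gives log [Tl+(aq)] = −1.109, so [Tl+(aq)] ≈ 0.078 M.

0.078 M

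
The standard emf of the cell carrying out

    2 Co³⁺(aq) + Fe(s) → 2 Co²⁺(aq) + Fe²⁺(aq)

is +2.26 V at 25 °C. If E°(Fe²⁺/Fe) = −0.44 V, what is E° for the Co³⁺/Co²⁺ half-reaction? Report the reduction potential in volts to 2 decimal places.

In the reaction as written the Co³⁺/Co²⁺ couple is reduced (cathode) and Fe²⁺/Fe is oxidized (anode), so E°cell = E°(Co³⁺/Co²⁺) − E°(Fe²⁺/Fe).
E°(Co³⁺/Co²⁺) = E°cell + E°(anode) = +2.26 + (−0.44) = +1.82 V.

+1.82 V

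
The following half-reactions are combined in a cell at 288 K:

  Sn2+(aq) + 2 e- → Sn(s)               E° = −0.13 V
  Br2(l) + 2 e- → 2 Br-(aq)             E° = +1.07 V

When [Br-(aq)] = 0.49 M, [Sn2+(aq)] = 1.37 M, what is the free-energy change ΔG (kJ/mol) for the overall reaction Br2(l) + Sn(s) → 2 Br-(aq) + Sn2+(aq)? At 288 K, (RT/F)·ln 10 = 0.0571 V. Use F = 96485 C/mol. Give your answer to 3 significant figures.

−234 kJ/mol

With Br₂/Br⁻ reduced at the cathode, E°cell = +1.07 − (−0.13) = +1.20 V and n = 2.
Q = [Br-(aq)]^2·[Sn2+(aq)] = 0.329, so log Q = −0.483 and E = +1.20 − (0.0571/2)(−0.483) = +1.2138 V.
ΔG = −nFE = −(2)(96485)(+1.2138) J/mol = −234 kJ/mol.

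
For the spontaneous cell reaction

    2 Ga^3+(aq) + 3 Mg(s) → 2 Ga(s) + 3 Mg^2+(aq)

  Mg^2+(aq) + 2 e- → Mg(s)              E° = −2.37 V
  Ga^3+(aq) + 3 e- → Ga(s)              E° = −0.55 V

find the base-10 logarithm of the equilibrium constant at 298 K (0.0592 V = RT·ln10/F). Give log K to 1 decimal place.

log K = 184.5

The Ga³⁺/Ga couple is reduced (cathode); E°cell = −0.55 − (−2.37) = +1.82 V with n = 6.
At equilibrium E = 0, so log K = nE°cell / 0.0592 = (6)(+1.82) / 0.0592 = 184.5.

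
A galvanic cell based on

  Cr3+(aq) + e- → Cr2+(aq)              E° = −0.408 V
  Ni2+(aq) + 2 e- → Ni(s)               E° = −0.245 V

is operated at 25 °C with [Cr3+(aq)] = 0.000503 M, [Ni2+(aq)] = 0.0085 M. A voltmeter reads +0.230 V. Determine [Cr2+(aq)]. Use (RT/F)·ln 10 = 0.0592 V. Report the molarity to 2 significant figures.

The Ni²⁺/Ni couple has the larger reduction potential, so it is the cathode: E°cell = −0.245 − (−0.408) = +0.163 V and n = 2.
From the Nernst equation, log Q = n(E° − E)/0.0592 = 2·(+0.163 − (+0.230))/0.0592 = −2.264.
For Ni2+(aq) + 2 Cr2+(aq) → Ni(s) + 2 Cr3+(aq), the reaction quotient is Q = [Cr3+(aq)]^2 / ([Ni2+(aq)]·[Cr2+(aq)]^2).
Isolating [Cr2+(aq)] in Q = 10^{−2.264} yields log [Cr2+(aq)] = −1.131, i.e. 0.074 M.

0.074 M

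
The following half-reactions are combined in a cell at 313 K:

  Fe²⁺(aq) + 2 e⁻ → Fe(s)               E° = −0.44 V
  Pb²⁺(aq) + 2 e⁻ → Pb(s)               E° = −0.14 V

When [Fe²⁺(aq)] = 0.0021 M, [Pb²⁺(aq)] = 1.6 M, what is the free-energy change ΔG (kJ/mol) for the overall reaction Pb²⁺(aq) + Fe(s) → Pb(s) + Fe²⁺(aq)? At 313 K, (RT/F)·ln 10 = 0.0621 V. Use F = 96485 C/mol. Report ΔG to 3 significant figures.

The standard cell potential is −0.14 − (−0.44) = +0.30 V, with n = 2 electrons in the balanced equation.
Q = [Fe²⁺(aq)] / [Pb²⁺(aq)] = 0.00131, so log Q = −2.882 and E = +0.30 − (0.0621/2)(−2.882) = +0.3895 V.
Finally ΔG = −nFE = −(2)(96485 C/mol)(+0.3895 V) = −75.2 kJ/mol.

−75.2 kJ/mol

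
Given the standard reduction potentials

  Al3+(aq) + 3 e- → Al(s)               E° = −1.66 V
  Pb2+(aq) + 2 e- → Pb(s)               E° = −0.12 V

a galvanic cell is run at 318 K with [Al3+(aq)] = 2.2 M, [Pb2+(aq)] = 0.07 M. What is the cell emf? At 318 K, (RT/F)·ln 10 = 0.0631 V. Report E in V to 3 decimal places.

+1.496 V

The Pb²⁺/Pb couple has the more positive E°, so it is the cathode; Al³⁺/Al is the anode.
E°cell = E°cat − E°an = −0.12 − (−1.66) = +1.54 V; n = 6.
The balanced reaction is 3 Pb2+(aq) + 2 Al(s) → 3 Pb(s) + 2 Al3+(aq), so Q = [Al3+(aq)]^2 / [Pb2+(aq)]^3 = 1.41×10^4 and log Q = 4.150.
Applying E = E° − (RT ln10/nF)·log Q gives +1.54 − (0.0631/6)(4.150) = +1.496 V.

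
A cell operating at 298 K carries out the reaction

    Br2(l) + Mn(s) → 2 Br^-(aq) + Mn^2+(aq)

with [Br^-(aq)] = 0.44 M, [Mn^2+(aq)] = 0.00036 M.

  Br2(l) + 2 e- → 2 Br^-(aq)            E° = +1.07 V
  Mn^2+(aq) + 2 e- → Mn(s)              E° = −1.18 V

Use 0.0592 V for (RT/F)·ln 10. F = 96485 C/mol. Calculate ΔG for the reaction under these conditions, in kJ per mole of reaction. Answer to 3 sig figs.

The standard cell potential is +1.07 − (−1.18) = +2.25 V, with n = 2 electrons in the balanced equation.
Q = [Br^-(aq)]^2·[Mn^2+(aq)] = 6.97×10^−5, so log Q = −4.157 and E = +2.25 − (0.0592/2)(−4.157) = +2.3730 V.
ΔG = −nFE = −(2)(96485)(+2.3730) J/mol = −458 kJ/mol.

−458 kJ/mol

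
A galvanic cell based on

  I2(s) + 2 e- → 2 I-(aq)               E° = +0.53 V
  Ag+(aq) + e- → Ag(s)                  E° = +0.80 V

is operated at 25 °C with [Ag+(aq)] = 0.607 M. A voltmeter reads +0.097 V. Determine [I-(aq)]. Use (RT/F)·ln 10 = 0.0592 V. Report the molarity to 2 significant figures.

Ag⁺/Ag is the cathode (higher E°); E°cell = +0.80 − (+0.53) = +0.27 V with n = 2.
Since E = E° − (0.0592/n)·log Q, log Q = n(E° − E)/0.0592 = 5.845.
The balanced reaction is 2 Ag+(aq) + 2 I-(aq) → 2 Ag(s) + I2(s), so Q = 1 / ([Ag+(aq)]^2·[I-(aq)]^2).
Substituting the known concentrations and solving, log [I-(aq)] = −2.706 and [I-(aq)] = 0.0020 M.

0.0020 M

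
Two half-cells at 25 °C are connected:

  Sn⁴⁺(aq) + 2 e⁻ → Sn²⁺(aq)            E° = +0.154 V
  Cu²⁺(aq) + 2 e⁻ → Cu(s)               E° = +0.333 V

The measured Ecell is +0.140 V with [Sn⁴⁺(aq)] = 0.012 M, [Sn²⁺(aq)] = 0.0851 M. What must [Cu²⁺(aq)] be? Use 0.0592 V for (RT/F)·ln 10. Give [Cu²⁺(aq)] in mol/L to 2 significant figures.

0.0068 M

The Cu²⁺/Cu couple has the larger reduction potential, so it is the cathode: E°cell = +0.333 − (+0.154) = +0.179 V and n = 2.
Since E = E° − (0.0592/n)·log Q, log Q = n(E° − E)/0.0592 = 1.318.
For Cu²⁺(aq) + Sn²⁺(aq) → Cu(s) + Sn⁴⁺(aq), the reaction quotient is Q = [Sn⁴⁺(aq)] / ([Cu²⁺(aq)]·[Sn²⁺(aq)]).
Solving for the unknown gives log [Cu²⁺(aq)] = −2.169, so [Cu²⁺(aq)] ≈ 0.0068 M.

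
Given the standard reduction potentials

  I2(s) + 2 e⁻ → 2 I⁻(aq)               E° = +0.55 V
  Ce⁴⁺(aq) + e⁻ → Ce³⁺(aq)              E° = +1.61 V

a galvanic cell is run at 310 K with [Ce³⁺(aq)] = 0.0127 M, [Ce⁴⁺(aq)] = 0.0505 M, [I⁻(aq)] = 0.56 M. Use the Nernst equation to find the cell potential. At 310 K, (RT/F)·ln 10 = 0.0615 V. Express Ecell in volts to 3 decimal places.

Since E°(Ce⁴⁺/Ce³⁺) > E°(I₂/I⁻), Ce⁴⁺/Ce³⁺ serves as the cathode.
E°cell = +1.61 − (+0.55) = +1.06 V, with n = 2 electrons transferred.
For the overall reaction 2 Ce⁴⁺(aq) + 2 I⁻(aq) → 2 Ce³⁺(aq) + I2(s), Q = [Ce³⁺(aq)]^2 / ([Ce⁴⁺(aq)]^2·[I⁻(aq)]^2) = 0.202, giving log Q = −0.695.
Applying E = E° − (RT ln10/nF)·log Q gives +1.06 − (0.0615/2)(−0.695) = +1.081 V.

+1.081 V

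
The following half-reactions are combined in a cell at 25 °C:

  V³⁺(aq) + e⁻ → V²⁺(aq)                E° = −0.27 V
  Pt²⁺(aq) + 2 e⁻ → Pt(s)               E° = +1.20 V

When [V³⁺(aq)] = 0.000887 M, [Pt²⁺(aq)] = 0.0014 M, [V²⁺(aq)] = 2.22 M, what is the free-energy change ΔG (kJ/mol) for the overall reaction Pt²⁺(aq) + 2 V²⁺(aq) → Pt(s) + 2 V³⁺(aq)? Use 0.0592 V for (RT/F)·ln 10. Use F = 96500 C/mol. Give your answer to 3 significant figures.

−306 kJ/mol

The standard cell potential is +1.20 − (−0.27) = +1.47 V, with n = 2 electrons in the balanced equation.
The reaction quotient is [V³⁺(aq)]^2 / ([Pt²⁺(aq)]·[V²⁺(aq)]^2) = 0.000114; by Nernst, E = +1.47 − (0.0592/2)(−3.943) = +1.5867 V.
ΔG = −nFE = −(2)(96500)(+1.5867) J/mol = −306 kJ/mol.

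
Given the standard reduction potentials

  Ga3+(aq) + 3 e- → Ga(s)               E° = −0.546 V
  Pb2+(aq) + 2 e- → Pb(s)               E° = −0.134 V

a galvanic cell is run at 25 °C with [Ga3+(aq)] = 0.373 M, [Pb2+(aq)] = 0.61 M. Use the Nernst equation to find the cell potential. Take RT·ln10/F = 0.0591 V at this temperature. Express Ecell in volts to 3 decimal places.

Since E°(Pb²⁺/Pb) > E°(Ga³⁺/Ga), Pb²⁺/Pb serves as the cathode.
The standard potential is −0.134 − (−0.546) = +0.412 V and the balanced reaction transfers n = 6 electrons.
For the overall reaction 3 Pb2+(aq) + 2 Ga(s) → 3 Pb(s) + 2 Ga3+(aq), Q = [Ga3+(aq)]^2 / [Pb2+(aq)]^3 = 0.613, giving log Q = −0.213.
Applying E = E° − (RT ln10/nF)·log Q gives +0.412 − (0.0591/6)(−0.213) = +0.414 V.

+0.414 V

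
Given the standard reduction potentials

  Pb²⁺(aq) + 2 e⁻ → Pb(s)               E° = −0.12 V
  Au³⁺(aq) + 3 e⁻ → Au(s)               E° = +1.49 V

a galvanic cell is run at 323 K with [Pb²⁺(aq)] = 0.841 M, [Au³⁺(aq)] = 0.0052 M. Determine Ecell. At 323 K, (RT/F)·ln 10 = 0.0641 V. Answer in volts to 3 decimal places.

+1.564 V

Since E°(Au³⁺/Au) > E°(Pb²⁺/Pb), Au³⁺/Au serves as the cathode.
E°cell = E°cat − E°an = +1.49 − (−0.12) = +1.61 V; n = 6.
Balancing gives 2 Au³⁺(aq) + 3 Pb(s) → 2 Au(s) + 3 Pb²⁺(aq); hence Q = [Pb²⁺(aq)]^3 / [Au³⁺(aq)]^2 = 2.2×10^4 (log Q = 4.342).
E = E° − (0.0641/n)·log Q = +1.61 − (0.0641/6)(4.342) = +1.564 V.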